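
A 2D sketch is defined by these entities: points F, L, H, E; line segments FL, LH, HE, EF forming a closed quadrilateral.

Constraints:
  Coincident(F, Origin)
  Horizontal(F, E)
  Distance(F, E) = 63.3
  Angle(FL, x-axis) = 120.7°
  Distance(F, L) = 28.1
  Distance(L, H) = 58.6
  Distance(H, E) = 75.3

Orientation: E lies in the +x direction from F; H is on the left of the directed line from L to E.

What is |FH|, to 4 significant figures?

71.12

F is at the origin; FE is horizontal with |FE| = 63.3 and E in +x, so E = (63.3, 0). FL runs at 120.7° with |FL| = 28.1, so L = (-14.35, 24.16). H is determined by |LH| = 58.6 and |HE| = 75.3 together: it lies at the intersection of circle(L, 58.6) and circle(E, 75.3). With |LE| = 81.32, the foot of the radical line on LE is 26.91 from L and the perpendicular offset is √(58.6² − 26.91²) = 52.06. Taking the left-of-LE solution: H = (26.82, 65.87).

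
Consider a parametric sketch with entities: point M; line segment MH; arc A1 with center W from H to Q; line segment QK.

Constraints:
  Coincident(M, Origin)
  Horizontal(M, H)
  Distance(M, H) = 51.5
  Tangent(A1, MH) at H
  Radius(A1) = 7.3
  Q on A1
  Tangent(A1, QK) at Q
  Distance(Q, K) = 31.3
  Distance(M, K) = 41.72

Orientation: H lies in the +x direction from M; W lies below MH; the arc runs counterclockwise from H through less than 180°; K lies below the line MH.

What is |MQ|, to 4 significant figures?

45.42

M is at the origin; MH is horizontal with |MH| = 51.5 and H on the +x side, so H = (51.50, 0.000). The tangent condition forces WH to be normal to MH, so W = H + (0, -7.3) = (51.50, -7.300). Since WQ ⟂ QK (tangency), |WK| = √(7.3² + 31.3²) = 32.14 regardless of where Q sits on A1. So K lies on both circle(M, 41.72) and circle(W, 32.14); the below-MH intersection is K = (28.87, -30.12). Q is the foot of the tangent from K: Q = (45.28, -3.471).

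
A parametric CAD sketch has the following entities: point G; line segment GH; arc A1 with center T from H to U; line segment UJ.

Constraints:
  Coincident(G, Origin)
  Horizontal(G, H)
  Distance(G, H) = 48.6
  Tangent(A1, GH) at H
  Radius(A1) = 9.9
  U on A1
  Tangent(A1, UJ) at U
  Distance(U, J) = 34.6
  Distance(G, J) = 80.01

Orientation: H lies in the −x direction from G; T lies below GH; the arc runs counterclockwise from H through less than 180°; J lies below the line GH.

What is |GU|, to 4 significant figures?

58.24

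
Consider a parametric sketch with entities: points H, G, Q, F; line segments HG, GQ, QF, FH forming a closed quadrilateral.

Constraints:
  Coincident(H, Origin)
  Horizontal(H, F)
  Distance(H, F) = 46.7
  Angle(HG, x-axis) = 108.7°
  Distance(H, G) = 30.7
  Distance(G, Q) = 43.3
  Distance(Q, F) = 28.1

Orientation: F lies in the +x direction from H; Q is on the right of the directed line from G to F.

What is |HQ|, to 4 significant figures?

19.11

H is at the origin; H and F share the same y with |HF| = 46.7 and F in +x, so F = (46.7, 0). HG runs at 108.7° with |HG| = 30.7, so G = (-9.843, 29.08). Q is determined by |GQ| = 43.3 and |QF| = 28.1 together: it lies at the intersection of circle(G, 43.3) and circle(F, 28.1). With |GF| = 63.58, the foot of the radical line on GF is 40.33 from G and the perpendicular offset is √(43.3² − 40.33²) = 15.77. Taking the right-of-GF solution: Q = (18.81, -3.389).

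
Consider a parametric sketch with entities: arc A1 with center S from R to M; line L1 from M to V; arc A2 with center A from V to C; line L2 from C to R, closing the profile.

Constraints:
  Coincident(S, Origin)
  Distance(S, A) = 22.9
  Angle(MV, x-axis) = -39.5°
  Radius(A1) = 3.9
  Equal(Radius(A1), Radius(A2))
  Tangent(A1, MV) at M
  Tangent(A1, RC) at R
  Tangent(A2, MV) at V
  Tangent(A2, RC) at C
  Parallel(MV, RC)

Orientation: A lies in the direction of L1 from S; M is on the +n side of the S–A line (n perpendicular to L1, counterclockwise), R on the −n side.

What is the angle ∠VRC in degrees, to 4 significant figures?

18.81°

Tangency of A1 to both parallel lines with radius 3.9 puts M and R at S ± 3.9·n: M = (2.481, 3.009), R = (-2.481, -3.009). Equal radii place V and C the same way about A: V = A + 3.9·n = (20.15, -11.56), C = A − 3.9·n = (15.19, -17.58). Then cos ∠VRC = RV·RC / (|RV||RC|), giving 18.81°.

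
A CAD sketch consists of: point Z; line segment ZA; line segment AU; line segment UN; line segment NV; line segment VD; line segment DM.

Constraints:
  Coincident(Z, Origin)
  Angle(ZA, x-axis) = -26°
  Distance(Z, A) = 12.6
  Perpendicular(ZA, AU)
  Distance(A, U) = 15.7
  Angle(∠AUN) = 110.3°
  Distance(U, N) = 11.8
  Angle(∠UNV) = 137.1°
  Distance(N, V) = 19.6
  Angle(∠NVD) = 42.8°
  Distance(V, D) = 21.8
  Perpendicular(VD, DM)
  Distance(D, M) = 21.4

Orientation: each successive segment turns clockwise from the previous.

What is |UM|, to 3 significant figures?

9.21

Z is at the origin; ZA runs at -26.0° with length 12.6, so A = (11.3, -5.52). ZA is perpendicular to AU, so AU runs at -116°; with |AU| = 15.7, U = (4.44, -19.6). ∠AUN = 110.3° gives UN at 174° from the x-axis; with |UN| = 11.8, N = (-7.30, -18.5). ∠UNV = 137.1° gives NV at 131° from the x-axis; with |NV| = 19.6, V = (-20.3, -3.76). ∠NVD = 42.8° gives VD at -5.80° from the x-axis; with |VD| = 21.8, D = (1.43, -5.96). VD is perpendicular to DM, so DM runs at -95.8°; with |DM| = 21.4, M = (-0.735, -27.3). Then |UM| = |M − U| = 9.21.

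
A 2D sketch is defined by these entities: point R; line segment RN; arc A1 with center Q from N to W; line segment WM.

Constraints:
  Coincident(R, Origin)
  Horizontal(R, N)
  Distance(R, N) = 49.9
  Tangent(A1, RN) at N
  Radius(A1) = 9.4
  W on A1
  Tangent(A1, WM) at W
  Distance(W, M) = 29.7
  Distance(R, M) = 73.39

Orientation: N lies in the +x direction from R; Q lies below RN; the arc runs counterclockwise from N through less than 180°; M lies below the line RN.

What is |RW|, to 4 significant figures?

45.75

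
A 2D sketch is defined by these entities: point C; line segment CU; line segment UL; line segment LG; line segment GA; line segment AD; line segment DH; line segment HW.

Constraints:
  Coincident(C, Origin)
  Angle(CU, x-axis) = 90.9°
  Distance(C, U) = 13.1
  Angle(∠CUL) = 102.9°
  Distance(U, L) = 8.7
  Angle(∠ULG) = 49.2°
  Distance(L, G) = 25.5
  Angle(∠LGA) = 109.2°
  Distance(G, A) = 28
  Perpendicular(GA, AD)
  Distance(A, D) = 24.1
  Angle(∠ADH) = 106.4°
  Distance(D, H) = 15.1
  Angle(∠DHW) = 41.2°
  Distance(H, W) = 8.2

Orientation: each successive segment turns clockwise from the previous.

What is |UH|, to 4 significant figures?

15.71

C is at the origin; CU runs at 90.9° with length 13.1, so U = (-0.2058, 13.10). ∠CUL = 102.9° gives UL at 13.80° from the x-axis; with |UL| = 8.7, L = (8.243, 15.17). ∠ULG = 49.2° gives LG at -117.0° from the x-axis; with |LG| = 25.5, G = (-3.334, -7.547). ∠LGA = 109.2° gives GA at 172.2° from the x-axis; with |GA| = 28.0, A = (-31.07, -3.747). GA ⟂ AD, so AD runs at 82.20°; with |AD| = 24.1, D = (-27.80, 20.13). ∠ADH = 106.4° gives DH at 8.600° from the x-axis; with |DH| = 15.1, H = (-12.87, 22.39). Then |UH| = |H − U| = 15.71.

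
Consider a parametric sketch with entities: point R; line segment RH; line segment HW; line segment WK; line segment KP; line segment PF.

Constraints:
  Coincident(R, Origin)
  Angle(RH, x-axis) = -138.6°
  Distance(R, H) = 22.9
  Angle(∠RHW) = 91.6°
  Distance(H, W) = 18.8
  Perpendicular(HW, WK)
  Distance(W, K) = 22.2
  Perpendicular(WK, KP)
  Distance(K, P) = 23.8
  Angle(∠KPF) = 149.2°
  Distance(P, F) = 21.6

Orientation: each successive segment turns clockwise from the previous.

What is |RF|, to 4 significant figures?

25.75

R is at the origin; RH runs at -138.6° with length 22.9, so H = (-17.18, -15.14). ∠RHW = 91.6° gives HW at 133.0° from the x-axis; with |HW| = 18.8, W = (-30.00, -1.395). The perpendicularity gives WK at right angles to HW, so WK runs at 43.00°; with |WK| = 22.2, K = (-13.76, 13.75). WK ⟂ KP, so KP runs at -47.00°; with |KP| = 23.8, P = (2.469, -3.660). ∠KPF = 149.2° gives PF at -77.80° from the x-axis; with |PF| = 21.6, F = (7.033, -24.77). Then |RF| = |F − R| = 25.75.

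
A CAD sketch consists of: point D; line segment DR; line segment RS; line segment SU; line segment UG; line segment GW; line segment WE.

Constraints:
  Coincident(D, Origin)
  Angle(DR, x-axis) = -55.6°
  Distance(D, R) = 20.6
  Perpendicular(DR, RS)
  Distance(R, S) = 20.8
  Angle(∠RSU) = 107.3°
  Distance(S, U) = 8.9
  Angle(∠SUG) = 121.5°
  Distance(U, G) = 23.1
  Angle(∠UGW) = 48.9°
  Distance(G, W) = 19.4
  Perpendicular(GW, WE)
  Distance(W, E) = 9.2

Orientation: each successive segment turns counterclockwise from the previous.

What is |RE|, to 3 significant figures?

15.7

D is at the origin; DR runs at -55.6° with length 20.6, so R = (11.6, -17.0). DR ⟂ RS, so RS runs at 34.4°; with |RS| = 20.8, S = (28.8, -5.25). ∠RSU = 107.3° gives SU at 107° from the x-axis; with |SU| = 8.9, U = (26.2, 3.26). ∠SUG = 121.5° gives UG at 166° from the x-axis; with |UG| = 23.1, G = (3.81, 9.01). ∠UGW = 48.9° gives GW at -63.3° from the x-axis; with |GW| = 19.4, W = (12.5, -8.33). GW is perpendicular to WE, so WE runs at 26.7°; with |WE| = 9.2, E = (20.7, -4.19). Then |RE| = |E − R| = 15.7.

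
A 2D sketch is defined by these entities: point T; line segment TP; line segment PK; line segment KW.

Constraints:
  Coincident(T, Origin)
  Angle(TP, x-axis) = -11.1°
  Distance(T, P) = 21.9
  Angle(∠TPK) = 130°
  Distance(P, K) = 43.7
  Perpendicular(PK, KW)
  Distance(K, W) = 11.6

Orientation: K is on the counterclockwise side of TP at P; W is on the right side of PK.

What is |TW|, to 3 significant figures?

64.4

T is at the origin; TP runs at -11.1° with length 21.9, so P = 21.9·(cos -11.1°, sin -11.1°) = (21.5, -4.22). ∠TPK = 130.0°, so PK runs at -11.1° + (180° − 130.0°) = 38.9° from the x-axis; with |PK| = 43.7, K = P + 43.7·(cos 38.9°, sin 38.9°) = (55.5, 23.2). PK ⟂ KW; with |KW| = 11.6 on the right of PK, W = K + 11.6·(0.628, -0.778) = (62.8, 14.2). Then |TW| = |W − T| = 64.4.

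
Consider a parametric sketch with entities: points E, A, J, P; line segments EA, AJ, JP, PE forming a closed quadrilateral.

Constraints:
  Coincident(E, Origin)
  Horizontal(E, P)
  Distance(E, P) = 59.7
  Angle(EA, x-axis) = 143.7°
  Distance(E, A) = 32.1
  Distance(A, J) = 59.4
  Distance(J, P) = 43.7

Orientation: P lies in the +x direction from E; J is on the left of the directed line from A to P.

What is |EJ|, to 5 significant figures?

46.180

E is at the origin; E and P share the same y with |EP| = 59.7 and P in +x, so P = (59.7, 0). EA runs at 143.7° with |EA| = 32.1, so A = (-25.870, 19.004). J is determined by |AJ| = 59.4 and |JP| = 43.7 together: it lies at the intersection of circle(A, 59.4) and circle(P, 43.7). With |AP| = 87.655, the foot of the radical line on AP is 53.061 from A and the perpendicular offset is √(59.4² − 53.061²) = 26.701. Taking the left-of-AP solution: J = (31.717, 33.566).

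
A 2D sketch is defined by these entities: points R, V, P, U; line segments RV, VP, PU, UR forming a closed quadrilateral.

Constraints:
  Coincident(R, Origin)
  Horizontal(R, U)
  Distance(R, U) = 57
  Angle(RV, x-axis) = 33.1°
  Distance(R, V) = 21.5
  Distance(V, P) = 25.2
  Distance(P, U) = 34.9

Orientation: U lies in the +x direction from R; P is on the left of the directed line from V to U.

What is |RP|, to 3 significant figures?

46.6

R is at the origin; R and U share the same y with |RU| = 57.0 and U in +x, so U = (57.0, 0). RV runs at 33.1° with |RV| = 21.5, so V = (18.0, 11.7). P is determined by |VP| = 25.2 and |PU| = 34.9 together: it lies at the intersection of circle(V, 25.2) and circle(U, 34.9). With |VU| = 40.7, the foot of the radical line on VU is 13.2 from V and the perpendicular offset is √(25.2² − 13.2²) = 21.5. Taking the left-of-VU solution: P = (36.8, 28.5).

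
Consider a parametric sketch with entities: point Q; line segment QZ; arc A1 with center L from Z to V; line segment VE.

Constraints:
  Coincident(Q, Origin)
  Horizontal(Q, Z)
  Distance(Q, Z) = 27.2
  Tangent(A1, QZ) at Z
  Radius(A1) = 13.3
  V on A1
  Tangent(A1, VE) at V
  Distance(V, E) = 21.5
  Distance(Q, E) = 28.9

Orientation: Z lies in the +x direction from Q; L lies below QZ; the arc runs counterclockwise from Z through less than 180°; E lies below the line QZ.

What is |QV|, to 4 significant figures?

17.03

Checks: |LV| = 13.30 ✓; ∠(LV, VE) = 90.00° ✓; |VE| = 21.50 ✓; |QE| = 28.90 ✓.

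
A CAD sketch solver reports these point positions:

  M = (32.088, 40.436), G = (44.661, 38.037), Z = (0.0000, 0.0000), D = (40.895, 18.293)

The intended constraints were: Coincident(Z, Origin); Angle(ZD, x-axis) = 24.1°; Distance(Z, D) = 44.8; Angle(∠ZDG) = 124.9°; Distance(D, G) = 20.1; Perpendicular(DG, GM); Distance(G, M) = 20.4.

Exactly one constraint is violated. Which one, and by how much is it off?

Distance(G, M) = 20.4 — off by 7.60.

Z = (0.00, 0.00) ✓; ZD at 24.10° ✓; |ZD| = 44.80 ✓; ∠ZDG = 124.9° ✓; |DG| = 20.10 ✓; ∠(DG, GM) = 90.00° ✓; |GM| = 12.80 ✗.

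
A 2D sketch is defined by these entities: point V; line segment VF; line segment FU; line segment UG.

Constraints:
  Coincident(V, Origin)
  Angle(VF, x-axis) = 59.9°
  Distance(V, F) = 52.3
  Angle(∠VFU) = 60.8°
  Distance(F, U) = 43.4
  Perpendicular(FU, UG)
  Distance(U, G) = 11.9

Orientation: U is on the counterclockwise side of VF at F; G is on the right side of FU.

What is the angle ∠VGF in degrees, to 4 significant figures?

57.40°

∠VFU = 60.8°, so FU runs at 59.9° + (180° − 60.8°) = 179.1° from the x-axis; with |FU| = 43.4, U = F + 43.4·(cos 179.1°, sin 179.1°) = (-17.17, 45.93). FU ⟂ UG; with |UG| = 11.9 on the right of FU, G = U + 11.9·(0.01571, 0.9999) = (-16.98, 57.83). Then cos ∠VGF = GV·GF / (|GV||GF|), giving 57.40°.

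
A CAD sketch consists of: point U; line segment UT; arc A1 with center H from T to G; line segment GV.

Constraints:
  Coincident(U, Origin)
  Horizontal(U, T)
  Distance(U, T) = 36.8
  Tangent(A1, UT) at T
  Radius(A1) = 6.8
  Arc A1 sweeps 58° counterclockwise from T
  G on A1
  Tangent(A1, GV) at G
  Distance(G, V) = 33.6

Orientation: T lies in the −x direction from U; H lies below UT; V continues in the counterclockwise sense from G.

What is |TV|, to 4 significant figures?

39.50

U is at the origin; U and T share the same y with |UT| = 36.8 and T on the −x side, so T = (-36.80, 0.000). The tangent condition forces HT to be normal to UT, so H = T + (0, -6.8) = (-36.80, -6.800). On A1, T sits at bearing 90° from H; a 58° counterclockwise sweep puts G at bearing 148°, so G = H + 6.8·(cos 148°, sin 148°) = (-42.57, -3.197). Tangency of A1 to GV means the radius HG is perpendicular to GV, so GV runs along (−sin 148°, cos 148°); with |GV| = 33.6, V = (-60.37, -31.69). Then |TV| = |V − T| = 39.50.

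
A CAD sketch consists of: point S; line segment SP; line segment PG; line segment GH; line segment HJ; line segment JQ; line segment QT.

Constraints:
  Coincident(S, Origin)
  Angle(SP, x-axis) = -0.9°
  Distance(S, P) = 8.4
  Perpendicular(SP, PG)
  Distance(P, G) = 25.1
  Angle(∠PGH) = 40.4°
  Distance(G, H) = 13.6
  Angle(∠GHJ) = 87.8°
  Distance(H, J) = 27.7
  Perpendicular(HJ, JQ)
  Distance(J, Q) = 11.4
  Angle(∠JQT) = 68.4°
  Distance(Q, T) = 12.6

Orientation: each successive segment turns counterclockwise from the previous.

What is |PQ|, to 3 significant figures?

21.1

S is at the origin; SP runs at -0.9° with length 8.4, so P = (8.40, -0.132). SP is perpendicular to PG, so PG runs at 89.1°; with |PG| = 25.1, G = (8.79, 25.0). ∠PGH = 40.4° gives GH at -131° from the x-axis; with |GH| = 13.6, H = (-0.183, 14.7). ∠GHJ = 87.8° gives HJ at -39.1° from the x-axis; with |HJ| = 27.7, J = (21.3, -2.72). HJ ⟂ JQ, so JQ runs at 50.9°; with |JQ| = 11.4, Q = (28.5, 6.12). Then |PQ| = |Q − P| = 21.1.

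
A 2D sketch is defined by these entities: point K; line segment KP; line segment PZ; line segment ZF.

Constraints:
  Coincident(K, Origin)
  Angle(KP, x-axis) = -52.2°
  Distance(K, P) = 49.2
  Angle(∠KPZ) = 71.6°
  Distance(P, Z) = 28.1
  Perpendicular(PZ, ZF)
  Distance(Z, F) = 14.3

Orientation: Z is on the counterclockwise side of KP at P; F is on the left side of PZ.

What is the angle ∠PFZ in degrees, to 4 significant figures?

63.03°

K is at the origin; KP runs at -52.2° with length 49.2, so P = 49.2·(cos -52.2°, sin -52.2°) = (30.16, -38.88). ∠KPZ = 71.6°, so PZ runs at -52.2° + (180° − 71.6°) = 56.20° from the x-axis; with |PZ| = 28.1, Z = P + 28.1·(cos 56.20°, sin 56.20°) = (45.79, -15.52). PZ ⟂ ZF; with |ZF| = 14.3 on the left of PZ, F = Z + 14.3·(-0.8310, 0.5563) = (33.90, -7.570). Then cos ∠PFZ = FP·FZ / (|FP||FZ|), giving 63.03°.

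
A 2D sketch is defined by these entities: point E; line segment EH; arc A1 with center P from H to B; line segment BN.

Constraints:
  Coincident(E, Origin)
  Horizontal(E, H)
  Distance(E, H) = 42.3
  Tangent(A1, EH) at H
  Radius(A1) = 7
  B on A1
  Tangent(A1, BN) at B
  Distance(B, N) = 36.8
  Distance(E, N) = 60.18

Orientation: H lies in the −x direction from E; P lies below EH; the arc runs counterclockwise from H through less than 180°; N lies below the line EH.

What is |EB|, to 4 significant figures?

49.86

Checks: |PB| = 7.000 ✓; ∠(PB, BN) = 90.00° ✓; |BN| = 36.80 ✓; |EN| = 60.18 ✓.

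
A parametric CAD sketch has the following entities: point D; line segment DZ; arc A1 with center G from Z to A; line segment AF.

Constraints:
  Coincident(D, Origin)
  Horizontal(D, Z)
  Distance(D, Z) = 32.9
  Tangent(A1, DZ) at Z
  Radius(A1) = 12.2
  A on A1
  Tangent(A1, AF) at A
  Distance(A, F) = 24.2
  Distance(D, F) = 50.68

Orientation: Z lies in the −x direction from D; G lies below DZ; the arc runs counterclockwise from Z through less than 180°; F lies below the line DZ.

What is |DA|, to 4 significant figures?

47.19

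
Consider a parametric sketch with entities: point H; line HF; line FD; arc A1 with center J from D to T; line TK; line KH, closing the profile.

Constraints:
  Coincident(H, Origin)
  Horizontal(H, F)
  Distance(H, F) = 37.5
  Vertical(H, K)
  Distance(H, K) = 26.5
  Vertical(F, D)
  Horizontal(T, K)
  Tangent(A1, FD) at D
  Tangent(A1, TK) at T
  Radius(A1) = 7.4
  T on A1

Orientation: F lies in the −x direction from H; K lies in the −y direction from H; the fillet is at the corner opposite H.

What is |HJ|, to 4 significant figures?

35.65

H and K share the same x with |HK| = 26.5 and K on the −y side, so K = (0.000, -26.50). The virtual corner opposite H is at (-37.50, -26.50). Tangency of A1 to FD means the radius JD is perpendicular to FD and the tangent condition forces JT to be normal to TK, with radius 7.4, so the center J sits 7.4 in from both sides at J = (-30.10, -19.10). Then |HJ| = |J − H| = 35.65.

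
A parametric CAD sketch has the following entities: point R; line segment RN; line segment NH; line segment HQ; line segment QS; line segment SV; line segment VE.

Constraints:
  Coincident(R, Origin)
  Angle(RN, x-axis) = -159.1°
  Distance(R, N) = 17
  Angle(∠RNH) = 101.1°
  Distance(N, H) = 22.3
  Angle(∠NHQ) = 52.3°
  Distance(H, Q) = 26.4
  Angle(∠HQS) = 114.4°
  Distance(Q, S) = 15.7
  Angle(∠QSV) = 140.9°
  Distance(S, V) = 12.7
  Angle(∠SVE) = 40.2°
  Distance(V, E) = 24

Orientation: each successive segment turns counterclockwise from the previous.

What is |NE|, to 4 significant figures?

13.94

R is at the origin; RN runs at -159.1° with length 17.0, so N = (-15.88, -6.065). ∠RNH = 101.1° gives NH at -80.20° from the x-axis; with |NH| = 22.3, H = (-12.09, -28.04). ∠NHQ = 52.3° gives HQ at 47.50° from the x-axis; with |HQ| = 26.4, Q = (5.750, -8.575). ∠HQS = 114.4° gives QS at 113.1° from the x-axis; with |QS| = 15.7, S = (-0.4099, 5.866). ∠QSV = 140.9° gives SV at 152.2° from the x-axis; with |SV| = 12.7, V = (-11.64, 11.79). ∠SVE = 40.2° gives VE at -68.00° from the x-axis; with |VE| = 24.0, E = (-2.654, -10.46). Then |NE| = |E − N| = 13.94.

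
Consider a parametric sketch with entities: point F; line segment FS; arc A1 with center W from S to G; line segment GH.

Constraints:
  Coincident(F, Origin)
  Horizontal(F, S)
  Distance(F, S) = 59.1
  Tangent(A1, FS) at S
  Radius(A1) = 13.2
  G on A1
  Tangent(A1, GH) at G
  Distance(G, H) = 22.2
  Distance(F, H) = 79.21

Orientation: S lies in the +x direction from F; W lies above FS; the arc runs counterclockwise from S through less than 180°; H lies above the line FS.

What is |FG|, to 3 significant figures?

73.7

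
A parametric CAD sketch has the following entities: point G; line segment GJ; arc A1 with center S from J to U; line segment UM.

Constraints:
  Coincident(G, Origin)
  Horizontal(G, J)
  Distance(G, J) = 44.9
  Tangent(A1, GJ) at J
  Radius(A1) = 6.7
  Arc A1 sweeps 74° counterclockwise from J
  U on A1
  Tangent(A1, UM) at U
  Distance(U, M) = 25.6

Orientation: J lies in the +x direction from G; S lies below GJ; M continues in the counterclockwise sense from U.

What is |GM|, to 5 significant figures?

43.060

G is at the origin; GJ is horizontal with |GJ| = 44.9 and J on the +x side, so J = (44.900, 0.0000). The tangent condition forces SJ to be normal to GJ, so S = J + (0, -6.7) = (44.900, -6.7000). On A1, J sits at bearing 90° from S; a 74° counterclockwise sweep puts U at bearing 164°, so U = S + 6.7·(cos 164°, sin 164°) = (38.460, -4.8532). The tangent condition forces SU to be normal to UM, so UM runs along (−sin 164°, cos 164°); with |UM| = 25.6, M = (31.403, -29.462). Then |GM| = |M − G| = 43.060.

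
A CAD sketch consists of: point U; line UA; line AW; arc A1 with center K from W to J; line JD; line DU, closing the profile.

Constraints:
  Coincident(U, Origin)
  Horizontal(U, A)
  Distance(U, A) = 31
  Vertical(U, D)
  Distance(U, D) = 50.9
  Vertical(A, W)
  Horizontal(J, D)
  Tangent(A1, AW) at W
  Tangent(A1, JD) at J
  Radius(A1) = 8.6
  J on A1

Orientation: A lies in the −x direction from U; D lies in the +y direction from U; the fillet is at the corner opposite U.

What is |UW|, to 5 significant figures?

52.443

U is at the origin; UA is horizontal with |UA| = 31.0 and A on the −x side, so A = (-31.000, 0.0000). U and D share the same x with |UD| = 50.9 and D on the +y side, so D = (0.0000, 50.900). The virtual corner opposite U is at (-31.000, 50.900). Tangency of A1 to AW means the radius KW is perpendicular to AW and A1 meets JD tangentially, so KJ is at right angles to JD, with radius 8.6, so the center K sits 8.6 in from both sides at K = (-22.400, 42.300). That places the tangent points at W = (-31.000, 42.300) on AW and J = (-22.400, 50.900) on JD. Then |UW| = |W − U| = 52.443.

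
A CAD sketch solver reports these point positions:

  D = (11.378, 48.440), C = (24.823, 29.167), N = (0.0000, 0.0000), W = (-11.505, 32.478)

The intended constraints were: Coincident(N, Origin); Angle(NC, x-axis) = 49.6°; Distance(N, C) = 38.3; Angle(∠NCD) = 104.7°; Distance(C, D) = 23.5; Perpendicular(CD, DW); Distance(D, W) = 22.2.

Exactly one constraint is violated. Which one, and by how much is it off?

Distance(D, W) = 22.2 — off by 5.70.

N = (0.00, 0.00) ✓; NC at 49.60° ✓; |NC| = 38.30 ✓; ∠NCD = 104.7° ✓; |CD| = 23.50 ✓; ∠(CD, DW) = 90.00° ✓; |DW| = 27.90 ✗.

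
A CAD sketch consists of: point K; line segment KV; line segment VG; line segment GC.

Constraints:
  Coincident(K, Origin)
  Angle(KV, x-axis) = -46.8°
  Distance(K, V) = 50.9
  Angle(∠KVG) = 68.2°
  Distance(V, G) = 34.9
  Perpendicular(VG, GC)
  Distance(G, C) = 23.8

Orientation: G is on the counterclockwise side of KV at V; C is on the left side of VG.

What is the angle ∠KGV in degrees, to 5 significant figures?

71.299°

K is at the origin; KV runs at -46.8° with length 50.9, so V = 50.9·(cos -46.8°, sin -46.8°) = (34.843, -37.105). ∠KVG = 68.2°, so VG runs at -46.8° + (180° − 68.2°) = 65.000° from the x-axis; with |VG| = 34.9, G = V + 34.9·(cos 65.000°, sin 65.000°) = (49.593, -5.4744). Then cos ∠KGV = GK·GV / (|GK||GV|), giving 71.299°.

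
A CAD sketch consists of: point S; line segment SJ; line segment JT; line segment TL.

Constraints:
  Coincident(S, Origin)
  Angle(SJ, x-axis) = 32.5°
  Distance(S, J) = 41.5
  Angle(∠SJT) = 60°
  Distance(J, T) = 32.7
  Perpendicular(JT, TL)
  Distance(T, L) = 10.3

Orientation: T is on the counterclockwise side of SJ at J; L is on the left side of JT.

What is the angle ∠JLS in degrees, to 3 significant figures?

82.5°

∠SJT = 60.0°, so JT runs at 32.5° + (180° − 60.0°) = 152° from the x-axis; with |JT| = 32.7, T = J + 32.7·(cos 152°, sin 152°) = (6.00, 37.4). JT ⟂ TL; with |TL| = 10.3 on the left of JT, L = T + 10.3·(-0.462, -0.887) = (1.24, 28.3). Then cos ∠JLS = LJ·LS / (|LJ||LS|), giving 82.5°.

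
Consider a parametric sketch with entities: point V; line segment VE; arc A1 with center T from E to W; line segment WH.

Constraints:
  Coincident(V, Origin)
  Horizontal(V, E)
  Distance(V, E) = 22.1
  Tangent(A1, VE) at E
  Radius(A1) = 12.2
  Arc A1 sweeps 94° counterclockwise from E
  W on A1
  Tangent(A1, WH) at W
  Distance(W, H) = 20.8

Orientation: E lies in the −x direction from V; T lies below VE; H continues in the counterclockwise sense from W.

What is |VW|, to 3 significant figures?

36.7

V is at the origin; V and E share the same y with |VE| = 22.1 and E on the −x side, so E = (-22.1, 0.00). The tangent condition forces TE to be normal to VE, so T = E + (0, -12.2) = (-22.1, -12.2). On A1, E sits at bearing 90° from T; a 94° counterclockwise sweep puts W at bearing 184°, so W = T + 12.2·(cos 184°, sin 184°) = (-34.3, -13.1). Then |VW| = |W − V| = 36.7.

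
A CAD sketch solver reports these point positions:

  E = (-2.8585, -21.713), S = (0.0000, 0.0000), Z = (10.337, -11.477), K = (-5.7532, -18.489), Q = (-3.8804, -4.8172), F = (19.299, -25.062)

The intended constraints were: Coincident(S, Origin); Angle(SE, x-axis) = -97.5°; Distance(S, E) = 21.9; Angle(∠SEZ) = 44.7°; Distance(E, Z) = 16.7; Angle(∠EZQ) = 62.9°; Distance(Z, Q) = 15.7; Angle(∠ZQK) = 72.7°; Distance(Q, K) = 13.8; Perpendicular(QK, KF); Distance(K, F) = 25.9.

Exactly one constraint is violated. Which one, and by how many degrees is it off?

Perpendicular(QK, KF) — off by 6.90°.

S = (0.00, 0.00) ✓; SE at -97.50° ✓; |SE| = 21.90 ✓; ∠SEZ = 44.70° ✓; |EZ| = 16.70 ✓; ∠EZQ = 62.90° ✓; |ZQ| = 15.70 ✓; ∠ZQK = 72.70° ✓; |QK| = 13.80 ✓; ∠(QK, KF) = 83.10° ✗; |KF| = 25.90 ✓.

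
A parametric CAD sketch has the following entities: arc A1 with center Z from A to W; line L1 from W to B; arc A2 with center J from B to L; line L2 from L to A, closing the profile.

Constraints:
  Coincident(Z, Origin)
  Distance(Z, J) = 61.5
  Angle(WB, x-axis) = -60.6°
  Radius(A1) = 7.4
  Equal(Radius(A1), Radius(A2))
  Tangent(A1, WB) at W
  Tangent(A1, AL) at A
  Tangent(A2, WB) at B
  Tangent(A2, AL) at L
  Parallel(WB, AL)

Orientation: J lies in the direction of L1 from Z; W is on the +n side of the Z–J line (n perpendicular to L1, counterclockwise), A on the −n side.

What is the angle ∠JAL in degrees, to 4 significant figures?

6.861°

The slot axis is L1's direction at -60.6°, so u = (cos -60.6°, sin -60.6°) = (0.4909, -0.8712) and n = (−sin -60.6°, cos -60.6°) = (0.8712, 0.4909). Z is at the origin and J lies 61.5 along u from Z, so J = 61.5·u = (30.19, -53.58). Tangency of A1 to both parallel lines with radius 7.4 puts W and A at Z ± 7.4·n: W = (6.447, 3.633), A = (-6.447, -3.633). Equal radii place B and L the same way about J: B = J + 7.4·n = (36.64, -49.95), L = J − 7.4·n = (23.74, -57.21). Then cos ∠JAL = AJ·AL / (|AJ||AL|), giving 6.861°.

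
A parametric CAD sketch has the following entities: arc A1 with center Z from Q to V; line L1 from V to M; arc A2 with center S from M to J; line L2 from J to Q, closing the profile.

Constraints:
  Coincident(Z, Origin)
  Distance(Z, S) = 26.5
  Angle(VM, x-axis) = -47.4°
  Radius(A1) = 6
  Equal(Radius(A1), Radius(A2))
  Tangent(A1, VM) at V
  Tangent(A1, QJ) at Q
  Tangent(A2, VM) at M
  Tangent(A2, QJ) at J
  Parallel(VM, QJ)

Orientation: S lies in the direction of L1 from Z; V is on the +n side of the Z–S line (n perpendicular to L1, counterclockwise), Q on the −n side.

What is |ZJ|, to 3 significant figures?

27.2

Tangency of A1 to both parallel lines with radius 6.0 puts V and Q at Z ± 6.0·n: V = (4.42, 4.06), Q = (-4.42, -4.06). Equal radii place M and J the same way about S: M = S + 6.0·n = (22.4, -15.4), J = S − 6.0·n = (13.5, -23.6). Then |ZJ| = |J − Z| = 27.2.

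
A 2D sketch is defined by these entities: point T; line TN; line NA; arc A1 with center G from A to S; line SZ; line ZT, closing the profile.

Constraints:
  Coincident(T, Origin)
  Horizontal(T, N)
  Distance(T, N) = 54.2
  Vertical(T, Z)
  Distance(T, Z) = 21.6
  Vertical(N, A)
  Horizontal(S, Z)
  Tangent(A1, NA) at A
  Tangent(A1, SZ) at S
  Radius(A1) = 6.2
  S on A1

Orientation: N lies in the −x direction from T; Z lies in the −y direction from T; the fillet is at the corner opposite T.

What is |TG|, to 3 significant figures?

50.4

TZ is vertical with |TZ| = 21.6 and Z on the −y side, so Z = (0.00, -21.6). The virtual corner opposite T is at (-54.2, -21.6). A1 meets NA tangentially, so GA is at right angles to NA and since A1 is tangent to SZ there, GS ⟂ SZ, with radius 6.2, so the center G sits 6.2 in from both sides at G = (-48.0, -15.4). Then |TG| = |G − T| = 50.4.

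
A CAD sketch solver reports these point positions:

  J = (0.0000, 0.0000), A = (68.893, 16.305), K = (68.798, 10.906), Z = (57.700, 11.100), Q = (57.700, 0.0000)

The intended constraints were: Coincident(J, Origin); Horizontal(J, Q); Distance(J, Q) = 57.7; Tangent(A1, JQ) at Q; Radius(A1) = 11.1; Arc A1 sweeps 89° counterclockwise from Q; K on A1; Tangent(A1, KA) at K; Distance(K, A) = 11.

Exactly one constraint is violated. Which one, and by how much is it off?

Distance(K, A) = 11 — off by 5.60.

J = (0.00, 0.00) ✓; J.y = 0.00, Q.y = 0.00 ✓; |JQ| = 57.70 ✓; ∠(ZQ, QJ) = 90.00° ✓; |ZQ| = 11.10 ✓; bearing(Z→K) − bearing(Z→Q) = 89.00° ✓; |ZK| = 11.10 ✓; ∠(ZK, KA) = 90.01° ✓; |KA| = 5.400 ✗.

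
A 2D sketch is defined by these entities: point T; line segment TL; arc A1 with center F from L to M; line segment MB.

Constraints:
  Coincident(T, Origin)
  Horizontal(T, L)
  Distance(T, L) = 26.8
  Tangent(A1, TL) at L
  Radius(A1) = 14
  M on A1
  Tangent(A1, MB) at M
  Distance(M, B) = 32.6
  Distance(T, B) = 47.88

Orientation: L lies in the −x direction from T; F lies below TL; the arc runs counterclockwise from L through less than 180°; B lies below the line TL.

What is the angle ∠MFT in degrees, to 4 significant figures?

160.0°

Checks: |FM| = 14.00 ✓; ∠(FM, MB) = 90.00° ✓; |MB| = 32.60 ✓; |TB| = 47.88 ✓.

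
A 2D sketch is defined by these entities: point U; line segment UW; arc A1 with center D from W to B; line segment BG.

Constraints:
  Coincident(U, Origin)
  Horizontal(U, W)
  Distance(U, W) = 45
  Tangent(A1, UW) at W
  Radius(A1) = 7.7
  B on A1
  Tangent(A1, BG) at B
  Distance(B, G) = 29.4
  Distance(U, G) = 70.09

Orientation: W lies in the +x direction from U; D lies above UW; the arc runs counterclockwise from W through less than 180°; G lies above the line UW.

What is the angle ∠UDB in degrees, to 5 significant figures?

151.33°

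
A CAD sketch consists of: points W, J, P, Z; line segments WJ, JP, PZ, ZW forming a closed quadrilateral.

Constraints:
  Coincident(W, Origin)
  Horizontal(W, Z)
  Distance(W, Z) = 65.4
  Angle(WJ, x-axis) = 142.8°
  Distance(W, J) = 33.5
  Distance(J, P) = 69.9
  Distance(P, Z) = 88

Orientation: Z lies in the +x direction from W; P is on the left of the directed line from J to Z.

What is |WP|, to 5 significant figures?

76.217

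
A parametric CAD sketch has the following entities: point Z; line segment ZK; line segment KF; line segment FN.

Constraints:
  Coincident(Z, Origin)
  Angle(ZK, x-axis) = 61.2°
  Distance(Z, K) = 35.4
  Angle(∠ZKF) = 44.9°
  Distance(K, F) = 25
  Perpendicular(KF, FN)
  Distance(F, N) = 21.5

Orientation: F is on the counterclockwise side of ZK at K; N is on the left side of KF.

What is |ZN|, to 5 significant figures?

3.4887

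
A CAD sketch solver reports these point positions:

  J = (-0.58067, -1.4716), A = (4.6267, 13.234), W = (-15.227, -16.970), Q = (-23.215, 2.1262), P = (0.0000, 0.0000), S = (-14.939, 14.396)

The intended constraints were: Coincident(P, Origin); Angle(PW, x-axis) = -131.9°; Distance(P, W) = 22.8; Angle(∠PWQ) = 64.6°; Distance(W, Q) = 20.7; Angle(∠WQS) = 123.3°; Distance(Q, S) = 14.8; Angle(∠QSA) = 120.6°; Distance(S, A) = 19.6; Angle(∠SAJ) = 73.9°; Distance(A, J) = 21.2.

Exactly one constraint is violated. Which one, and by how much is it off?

Distance(A, J) = 21.2 — off by 5.60.

P = (0.00, 0.00) ✓; PW at -131.9° ✓; |PW| = 22.80 ✓; ∠PWQ = 64.60° ✓; |WQ| = 20.70 ✓; ∠WQS = 123.3° ✓; |QS| = 14.80 ✓; ∠QSA = 120.6° ✓; |SA| = 19.60 ✓; ∠SAJ = 73.90° ✓; |AJ| = 15.60 ✗.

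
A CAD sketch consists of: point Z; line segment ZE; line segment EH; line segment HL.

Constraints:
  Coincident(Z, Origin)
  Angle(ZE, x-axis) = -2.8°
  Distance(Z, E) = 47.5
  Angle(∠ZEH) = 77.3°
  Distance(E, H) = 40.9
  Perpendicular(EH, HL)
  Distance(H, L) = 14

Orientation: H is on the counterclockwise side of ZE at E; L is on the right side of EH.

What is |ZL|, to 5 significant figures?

67.589

Z is at the origin; ZE runs at -2.8° with length 47.5, so E = 47.5·(cos -2.8°, sin -2.8°) = (47.443, -2.3204). ∠ZEH = 77.3°, so EH runs at -2.8° + (180° − 77.3°) = 99.900° from the x-axis; with |EH| = 40.9, H = E + 40.9·(cos 99.900°, sin 99.900°) = (40.411, 37.971). EH ⟂ HL; with |HL| = 14.0 on the right of EH, L = H + 14.0·(0.98511, 0.17193) = (54.203, 40.378). Then |ZL| = |L − Z| = 67.589.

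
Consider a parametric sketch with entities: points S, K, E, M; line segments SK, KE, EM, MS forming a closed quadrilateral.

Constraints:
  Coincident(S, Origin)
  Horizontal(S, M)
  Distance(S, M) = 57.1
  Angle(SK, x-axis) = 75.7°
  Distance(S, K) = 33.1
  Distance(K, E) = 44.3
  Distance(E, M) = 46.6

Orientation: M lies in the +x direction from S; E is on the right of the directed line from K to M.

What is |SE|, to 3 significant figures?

17.1

Checks: |KE| = 44.30 ✓; |EM| = 46.60 ✓.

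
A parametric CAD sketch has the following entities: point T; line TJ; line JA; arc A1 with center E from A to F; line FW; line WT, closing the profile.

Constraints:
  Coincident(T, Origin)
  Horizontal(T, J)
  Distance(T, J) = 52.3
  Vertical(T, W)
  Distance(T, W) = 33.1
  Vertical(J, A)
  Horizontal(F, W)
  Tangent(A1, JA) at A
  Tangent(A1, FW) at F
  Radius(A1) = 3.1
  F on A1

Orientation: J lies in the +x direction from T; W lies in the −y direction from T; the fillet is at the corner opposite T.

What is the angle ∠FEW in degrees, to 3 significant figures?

86.4°

T is at the origin; TJ is horizontal with |TJ| = 52.3 and J on the +x side, so J = (52.3, 0.00). TW is vertical with |TW| = 33.1 and W on the −y side, so W = (0.00, -33.1). The virtual corner opposite T is at (52.3, -33.1). A1 meets JA tangentially, so EA is at right angles to JA and the tangent condition forces EF to be normal to FW, with radius 3.1, so the center E sits 3.1 in from both sides at E = (49.2, -30.0). That places the tangent points at A = (52.3, -30.0) on JA and F = (49.2, -33.1) on FW. Then cos ∠FEW = EF·EW / (|EF||EW|), giving 86.4°.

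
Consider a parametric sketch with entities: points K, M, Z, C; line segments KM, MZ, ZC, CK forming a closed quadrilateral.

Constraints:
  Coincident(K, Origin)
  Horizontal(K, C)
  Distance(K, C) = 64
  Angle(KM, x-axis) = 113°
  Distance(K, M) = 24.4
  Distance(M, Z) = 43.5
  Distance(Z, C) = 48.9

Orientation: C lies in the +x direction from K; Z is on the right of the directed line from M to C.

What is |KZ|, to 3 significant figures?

20.7

K is at the origin; KC is horizontal with |KC| = 64.0 and C in +x, so C = (64.0, 0). KM runs at 113.0° with |KM| = 24.4, so M = (-9.53, 22.5). Z is determined by |MZ| = 43.5 and |ZC| = 48.9 together: it lies at the intersection of circle(M, 43.5) and circle(C, 48.9). With |MC| = 76.9, the foot of the radical line on MC is 35.2 from M and the perpendicular offset is √(43.5² − 35.2²) = 25.6. Taking the right-of-MC solution: Z = (16.7, -12.3).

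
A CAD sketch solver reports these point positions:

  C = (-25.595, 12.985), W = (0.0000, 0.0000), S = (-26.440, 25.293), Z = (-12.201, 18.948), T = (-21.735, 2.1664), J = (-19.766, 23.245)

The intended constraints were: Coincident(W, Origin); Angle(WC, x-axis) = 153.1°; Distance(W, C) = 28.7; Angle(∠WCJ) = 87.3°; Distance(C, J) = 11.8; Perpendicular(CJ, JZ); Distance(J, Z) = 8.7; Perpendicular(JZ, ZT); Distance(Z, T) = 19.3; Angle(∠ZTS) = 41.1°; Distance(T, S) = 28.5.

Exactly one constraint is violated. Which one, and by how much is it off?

Distance(T, S) = 28.5 — off by 4.90.

W = (0.00, 0.00) ✓; WC at 153.1° ✓; |WC| = 28.70 ✓; ∠WCJ = 87.30° ✓; |CJ| = 11.80 ✓; ∠(CJ, JZ) = 89.99° ✓; |JZ| = 8.700 ✓; ∠(JZ, ZT) = 90.00° ✓; |ZT| = 19.30 ✓; ∠ZTS = 41.10° ✓; |TS| = 23.60 ✗.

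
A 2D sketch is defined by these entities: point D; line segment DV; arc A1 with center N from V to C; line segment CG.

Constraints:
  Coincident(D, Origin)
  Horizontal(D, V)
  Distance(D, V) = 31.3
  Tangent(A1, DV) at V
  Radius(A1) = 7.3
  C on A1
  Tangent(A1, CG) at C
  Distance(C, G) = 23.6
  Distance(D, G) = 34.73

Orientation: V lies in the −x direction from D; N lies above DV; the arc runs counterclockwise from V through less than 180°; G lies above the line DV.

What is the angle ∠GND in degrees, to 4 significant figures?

74.02°

Checks: D = (0.00, 0.00) ✓; |NC| = 7.300 ✓; ∠(NC, CG) = 90.00° ✓; |CG| = 23.60 ✓; |DG| = 34.73 ✓.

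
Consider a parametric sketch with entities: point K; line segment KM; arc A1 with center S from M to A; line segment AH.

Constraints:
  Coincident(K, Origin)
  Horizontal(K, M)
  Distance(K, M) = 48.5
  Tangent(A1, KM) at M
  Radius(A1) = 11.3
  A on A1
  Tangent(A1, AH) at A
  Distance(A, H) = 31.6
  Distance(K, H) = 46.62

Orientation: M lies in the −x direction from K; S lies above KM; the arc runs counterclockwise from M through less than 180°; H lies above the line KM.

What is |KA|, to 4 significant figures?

38.57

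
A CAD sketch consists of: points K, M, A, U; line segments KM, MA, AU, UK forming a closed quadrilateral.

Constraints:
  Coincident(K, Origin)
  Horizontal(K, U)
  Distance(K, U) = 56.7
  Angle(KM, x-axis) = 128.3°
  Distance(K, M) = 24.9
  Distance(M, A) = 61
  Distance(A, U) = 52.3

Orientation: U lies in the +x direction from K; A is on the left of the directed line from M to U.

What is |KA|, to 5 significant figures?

61.936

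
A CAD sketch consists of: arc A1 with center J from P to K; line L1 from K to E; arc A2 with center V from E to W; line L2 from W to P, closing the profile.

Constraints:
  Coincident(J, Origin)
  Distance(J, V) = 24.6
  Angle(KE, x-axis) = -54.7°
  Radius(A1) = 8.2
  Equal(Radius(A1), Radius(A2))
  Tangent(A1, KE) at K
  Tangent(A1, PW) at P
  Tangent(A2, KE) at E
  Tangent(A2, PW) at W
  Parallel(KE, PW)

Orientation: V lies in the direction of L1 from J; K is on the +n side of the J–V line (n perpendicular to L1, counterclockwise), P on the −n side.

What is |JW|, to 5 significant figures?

25.931

Tangency of A1 to both parallel lines with radius 8.2 puts K and P at J ± 8.2·n: K = (6.6923, 4.7384), P = (-6.6923, -4.7384). Equal radii place E and W the same way about V: E = V + 8.2·n = (20.908, -15.339), W = V − 8.2·n = (7.5230, -24.815). Then |JW| = |W − J| = 25.931.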